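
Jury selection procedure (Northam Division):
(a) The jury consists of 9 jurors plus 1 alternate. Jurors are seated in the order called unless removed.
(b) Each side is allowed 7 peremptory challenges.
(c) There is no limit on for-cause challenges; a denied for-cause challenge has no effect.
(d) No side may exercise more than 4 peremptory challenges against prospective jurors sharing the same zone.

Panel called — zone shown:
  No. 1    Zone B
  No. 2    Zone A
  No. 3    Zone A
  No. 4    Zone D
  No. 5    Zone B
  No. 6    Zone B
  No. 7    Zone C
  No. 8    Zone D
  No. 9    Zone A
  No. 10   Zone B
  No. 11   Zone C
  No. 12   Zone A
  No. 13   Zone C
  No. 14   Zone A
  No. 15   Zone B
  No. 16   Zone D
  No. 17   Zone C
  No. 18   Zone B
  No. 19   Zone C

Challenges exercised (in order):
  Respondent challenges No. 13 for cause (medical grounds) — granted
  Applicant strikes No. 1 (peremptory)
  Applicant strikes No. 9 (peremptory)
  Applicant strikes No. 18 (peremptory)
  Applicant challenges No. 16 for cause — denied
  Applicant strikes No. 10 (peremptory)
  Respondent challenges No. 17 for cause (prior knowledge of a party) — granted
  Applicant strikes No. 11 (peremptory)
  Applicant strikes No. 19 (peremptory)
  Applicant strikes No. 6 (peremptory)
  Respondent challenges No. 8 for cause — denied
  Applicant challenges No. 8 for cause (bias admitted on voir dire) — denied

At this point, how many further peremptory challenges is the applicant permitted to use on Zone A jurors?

0

Applicant peremptories so far: #1, #9, #18, #10, #11, #19, #6 — 7 of 7 used, 0 left overall.
Against Zone A: #9 — 1 used; per-zone cap 4 leaves 3.
Binding limit: min(0, 3) = 0.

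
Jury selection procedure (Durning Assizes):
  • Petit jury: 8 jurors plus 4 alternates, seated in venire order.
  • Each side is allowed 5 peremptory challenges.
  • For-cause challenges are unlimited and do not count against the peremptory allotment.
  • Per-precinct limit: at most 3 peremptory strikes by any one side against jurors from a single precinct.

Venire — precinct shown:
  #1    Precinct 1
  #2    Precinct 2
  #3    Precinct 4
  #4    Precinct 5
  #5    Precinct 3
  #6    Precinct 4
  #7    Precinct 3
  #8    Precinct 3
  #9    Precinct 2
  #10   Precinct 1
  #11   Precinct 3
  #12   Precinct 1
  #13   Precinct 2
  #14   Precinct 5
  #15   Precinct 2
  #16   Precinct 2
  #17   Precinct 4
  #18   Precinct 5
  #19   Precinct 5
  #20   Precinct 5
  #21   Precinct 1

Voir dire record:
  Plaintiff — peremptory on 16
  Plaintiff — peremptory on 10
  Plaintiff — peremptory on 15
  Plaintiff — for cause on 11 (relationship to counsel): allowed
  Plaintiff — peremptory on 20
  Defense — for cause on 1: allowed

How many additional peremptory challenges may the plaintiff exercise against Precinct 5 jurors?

1

Plaintiff peremptories so far: #16, #10, #15, #20 — 4 of 5 used, 1 left overall.
Against Precinct 5: #20 — 1 used; per-precinct cap 3 leaves 2.
Binding limit: min(1, 2) = 1.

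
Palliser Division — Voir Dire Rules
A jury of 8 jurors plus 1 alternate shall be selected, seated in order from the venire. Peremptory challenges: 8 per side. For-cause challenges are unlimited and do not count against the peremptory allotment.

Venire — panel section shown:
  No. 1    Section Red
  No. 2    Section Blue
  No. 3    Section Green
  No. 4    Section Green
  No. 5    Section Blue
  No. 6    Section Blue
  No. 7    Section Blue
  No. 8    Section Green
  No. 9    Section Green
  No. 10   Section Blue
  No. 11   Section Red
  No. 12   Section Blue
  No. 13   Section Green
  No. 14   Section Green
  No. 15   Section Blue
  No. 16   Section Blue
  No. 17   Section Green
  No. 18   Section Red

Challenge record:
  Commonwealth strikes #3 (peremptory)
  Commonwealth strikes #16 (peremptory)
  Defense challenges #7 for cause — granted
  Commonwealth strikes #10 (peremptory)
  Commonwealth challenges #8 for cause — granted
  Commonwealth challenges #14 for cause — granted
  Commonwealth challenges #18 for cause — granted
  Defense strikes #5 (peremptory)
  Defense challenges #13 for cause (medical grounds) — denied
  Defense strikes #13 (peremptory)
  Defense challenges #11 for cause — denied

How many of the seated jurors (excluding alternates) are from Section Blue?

4

Removed: #3, #5, #7, #8, #10, #13, #14, #16, #18.
Seated jurors 1–8: #1, #2, #4, #6, #9, #11, #12, #15 (alternates #17 not counted).
Of those, in Section Blue: #2, #6, #12, #15 → 4.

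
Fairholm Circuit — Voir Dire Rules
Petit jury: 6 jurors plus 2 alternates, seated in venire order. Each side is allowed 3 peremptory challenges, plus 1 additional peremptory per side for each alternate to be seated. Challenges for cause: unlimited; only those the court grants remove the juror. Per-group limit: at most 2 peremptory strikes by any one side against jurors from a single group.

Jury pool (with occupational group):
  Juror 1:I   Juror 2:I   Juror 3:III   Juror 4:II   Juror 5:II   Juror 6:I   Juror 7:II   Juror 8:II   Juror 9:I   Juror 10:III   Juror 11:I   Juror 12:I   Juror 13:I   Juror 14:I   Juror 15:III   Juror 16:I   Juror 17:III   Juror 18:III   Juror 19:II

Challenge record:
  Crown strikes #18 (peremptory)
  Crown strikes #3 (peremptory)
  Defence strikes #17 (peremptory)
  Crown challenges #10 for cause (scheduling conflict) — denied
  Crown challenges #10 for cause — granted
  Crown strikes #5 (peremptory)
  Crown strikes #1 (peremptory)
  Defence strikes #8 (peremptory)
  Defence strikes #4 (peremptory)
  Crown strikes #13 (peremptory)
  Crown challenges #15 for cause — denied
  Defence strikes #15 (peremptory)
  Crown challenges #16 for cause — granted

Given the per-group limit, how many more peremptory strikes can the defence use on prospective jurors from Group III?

0

Defence peremptories so far: #17, #8, #4, #15 — 4 of 5 used, 1 left overall.
Against Group III: #17, #15 — 2 used; per-group cap 2 leaves 0.
Binding limit: min(1, 0) = 0.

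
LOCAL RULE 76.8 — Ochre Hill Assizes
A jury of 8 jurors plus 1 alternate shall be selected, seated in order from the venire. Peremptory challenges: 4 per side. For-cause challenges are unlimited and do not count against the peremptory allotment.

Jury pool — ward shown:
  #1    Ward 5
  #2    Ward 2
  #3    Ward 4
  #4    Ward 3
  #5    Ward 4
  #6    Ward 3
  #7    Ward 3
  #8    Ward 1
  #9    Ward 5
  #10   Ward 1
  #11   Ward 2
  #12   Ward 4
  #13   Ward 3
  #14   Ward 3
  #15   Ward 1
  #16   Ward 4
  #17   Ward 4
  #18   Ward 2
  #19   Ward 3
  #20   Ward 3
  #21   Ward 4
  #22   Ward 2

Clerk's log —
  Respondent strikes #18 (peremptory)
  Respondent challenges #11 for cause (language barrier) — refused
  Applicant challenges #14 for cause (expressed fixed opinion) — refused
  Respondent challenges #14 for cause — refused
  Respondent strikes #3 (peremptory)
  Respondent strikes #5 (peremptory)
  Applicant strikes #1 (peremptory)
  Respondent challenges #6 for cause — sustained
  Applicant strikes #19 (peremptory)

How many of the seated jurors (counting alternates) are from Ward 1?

2

Removed: #1, #3, #5, #6, #18, #19.
Seated (9 incl. alternates): #2, #4, #7, #8, #9, #10, #11, #12, #13.
Of those, in Ward 1: #8, #10 → 2.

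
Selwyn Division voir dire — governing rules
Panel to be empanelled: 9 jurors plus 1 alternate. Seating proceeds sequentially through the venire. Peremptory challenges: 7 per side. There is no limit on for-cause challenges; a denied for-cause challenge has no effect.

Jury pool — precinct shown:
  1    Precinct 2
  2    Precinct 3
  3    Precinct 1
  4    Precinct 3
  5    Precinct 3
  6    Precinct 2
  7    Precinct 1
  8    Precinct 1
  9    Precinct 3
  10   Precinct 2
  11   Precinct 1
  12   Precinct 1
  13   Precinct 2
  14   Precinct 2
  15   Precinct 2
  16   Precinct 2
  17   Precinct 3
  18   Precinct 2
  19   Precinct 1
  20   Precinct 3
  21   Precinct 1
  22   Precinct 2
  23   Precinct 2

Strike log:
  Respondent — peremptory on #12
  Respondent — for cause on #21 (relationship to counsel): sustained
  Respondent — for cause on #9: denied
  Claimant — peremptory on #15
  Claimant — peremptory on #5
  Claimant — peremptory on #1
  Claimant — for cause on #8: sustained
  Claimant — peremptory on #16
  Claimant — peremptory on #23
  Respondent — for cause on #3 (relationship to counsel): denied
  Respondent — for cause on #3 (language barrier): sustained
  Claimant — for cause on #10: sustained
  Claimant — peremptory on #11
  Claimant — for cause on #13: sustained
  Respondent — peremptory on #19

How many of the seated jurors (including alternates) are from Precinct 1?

1

Removed: #1, #3, #5, #8, #10, #11, #12, #13, #15, #16, #19, #21, #23.
Seated (10 incl. alternates): #2, #4, #6, #7, #9, #14, #17, #18, #20, #22.
Of those, in Precinct 1: #7 → 1.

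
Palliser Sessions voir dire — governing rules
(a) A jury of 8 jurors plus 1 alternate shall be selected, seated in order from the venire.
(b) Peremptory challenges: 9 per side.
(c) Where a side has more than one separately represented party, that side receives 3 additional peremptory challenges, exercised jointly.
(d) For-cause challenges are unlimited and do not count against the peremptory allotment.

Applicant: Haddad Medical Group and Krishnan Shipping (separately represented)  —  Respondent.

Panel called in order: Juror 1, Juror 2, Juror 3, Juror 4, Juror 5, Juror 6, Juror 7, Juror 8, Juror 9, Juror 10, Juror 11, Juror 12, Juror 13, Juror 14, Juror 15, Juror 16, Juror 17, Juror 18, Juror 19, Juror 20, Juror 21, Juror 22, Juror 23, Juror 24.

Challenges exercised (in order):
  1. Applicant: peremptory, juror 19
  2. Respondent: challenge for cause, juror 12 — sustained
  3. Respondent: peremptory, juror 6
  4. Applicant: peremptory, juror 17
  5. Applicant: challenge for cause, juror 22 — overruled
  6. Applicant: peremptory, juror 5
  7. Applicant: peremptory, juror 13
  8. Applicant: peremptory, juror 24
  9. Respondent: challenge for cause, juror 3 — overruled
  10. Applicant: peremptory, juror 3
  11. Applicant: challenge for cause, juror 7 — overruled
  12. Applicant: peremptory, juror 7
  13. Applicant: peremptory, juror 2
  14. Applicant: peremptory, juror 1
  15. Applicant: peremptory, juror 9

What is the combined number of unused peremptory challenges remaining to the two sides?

Applicant allotment: 9 base + 3 multi-party = 12. Respondent allotment: 9.
Applicant peremptories used: #19, #17, #5, #13, #24, #3, #7, #2, #1, #9 — 10 (for-cause on #22, #7 don't count).
Respondent peremptories used: #6 — 1 (for-cause on #12, #3 don't count).
Remaining: (12 − 10) + (9 − 1) = 10.

10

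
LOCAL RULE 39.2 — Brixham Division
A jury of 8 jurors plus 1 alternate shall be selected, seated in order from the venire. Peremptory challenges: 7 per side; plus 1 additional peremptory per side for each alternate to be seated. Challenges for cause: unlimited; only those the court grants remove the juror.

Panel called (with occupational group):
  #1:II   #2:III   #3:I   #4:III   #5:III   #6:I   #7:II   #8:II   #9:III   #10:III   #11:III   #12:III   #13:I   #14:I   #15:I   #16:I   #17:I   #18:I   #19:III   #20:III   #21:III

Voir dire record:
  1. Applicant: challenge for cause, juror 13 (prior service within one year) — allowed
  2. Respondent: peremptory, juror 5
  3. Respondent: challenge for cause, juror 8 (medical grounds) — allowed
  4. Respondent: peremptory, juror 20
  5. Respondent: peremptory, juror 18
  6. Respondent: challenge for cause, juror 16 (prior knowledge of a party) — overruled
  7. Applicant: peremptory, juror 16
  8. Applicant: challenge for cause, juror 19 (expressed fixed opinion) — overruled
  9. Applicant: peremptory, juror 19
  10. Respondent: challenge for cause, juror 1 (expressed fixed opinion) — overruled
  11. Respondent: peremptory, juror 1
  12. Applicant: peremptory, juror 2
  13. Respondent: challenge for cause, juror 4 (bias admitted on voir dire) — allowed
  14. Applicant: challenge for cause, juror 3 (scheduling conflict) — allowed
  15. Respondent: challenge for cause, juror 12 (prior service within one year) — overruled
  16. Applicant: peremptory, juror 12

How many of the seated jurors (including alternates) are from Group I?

Removed: #1, #2, #3, #4, #5, #8, #12, #13, #16, #18, #19, #20.
Seated (9 incl. alternates): #6, #7, #9, #10, #11, #14, #15, #17, #21.
Of those, in Group I: #6, #14, #15, #17 → 4.

4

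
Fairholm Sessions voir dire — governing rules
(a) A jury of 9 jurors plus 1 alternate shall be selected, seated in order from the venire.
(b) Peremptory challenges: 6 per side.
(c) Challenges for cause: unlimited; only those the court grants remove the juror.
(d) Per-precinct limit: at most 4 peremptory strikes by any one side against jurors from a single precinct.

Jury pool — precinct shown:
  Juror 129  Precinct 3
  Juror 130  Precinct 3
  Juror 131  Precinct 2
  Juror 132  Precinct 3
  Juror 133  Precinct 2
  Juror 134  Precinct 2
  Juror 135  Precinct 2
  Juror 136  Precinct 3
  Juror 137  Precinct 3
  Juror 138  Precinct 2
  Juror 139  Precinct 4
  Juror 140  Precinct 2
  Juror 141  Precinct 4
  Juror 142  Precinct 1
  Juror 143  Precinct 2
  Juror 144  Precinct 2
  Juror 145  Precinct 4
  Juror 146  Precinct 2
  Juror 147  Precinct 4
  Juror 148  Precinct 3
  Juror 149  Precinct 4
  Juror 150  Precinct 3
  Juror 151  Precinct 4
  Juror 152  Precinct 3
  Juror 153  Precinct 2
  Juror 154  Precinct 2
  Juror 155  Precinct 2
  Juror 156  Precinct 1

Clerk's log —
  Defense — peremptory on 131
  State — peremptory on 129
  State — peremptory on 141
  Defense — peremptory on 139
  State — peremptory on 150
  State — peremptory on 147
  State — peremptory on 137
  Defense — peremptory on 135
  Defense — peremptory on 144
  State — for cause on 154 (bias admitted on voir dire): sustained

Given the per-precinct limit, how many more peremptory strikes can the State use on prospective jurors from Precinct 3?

1

State peremptories so far: #129, #141, #150, #147, #137 — 5 of 6 used, 1 left overall.
Against Precinct 3: #129, #150, #137 — 3 used; per-precinct cap 4 leaves 1.
Binding limit: min(1, 1) = 1.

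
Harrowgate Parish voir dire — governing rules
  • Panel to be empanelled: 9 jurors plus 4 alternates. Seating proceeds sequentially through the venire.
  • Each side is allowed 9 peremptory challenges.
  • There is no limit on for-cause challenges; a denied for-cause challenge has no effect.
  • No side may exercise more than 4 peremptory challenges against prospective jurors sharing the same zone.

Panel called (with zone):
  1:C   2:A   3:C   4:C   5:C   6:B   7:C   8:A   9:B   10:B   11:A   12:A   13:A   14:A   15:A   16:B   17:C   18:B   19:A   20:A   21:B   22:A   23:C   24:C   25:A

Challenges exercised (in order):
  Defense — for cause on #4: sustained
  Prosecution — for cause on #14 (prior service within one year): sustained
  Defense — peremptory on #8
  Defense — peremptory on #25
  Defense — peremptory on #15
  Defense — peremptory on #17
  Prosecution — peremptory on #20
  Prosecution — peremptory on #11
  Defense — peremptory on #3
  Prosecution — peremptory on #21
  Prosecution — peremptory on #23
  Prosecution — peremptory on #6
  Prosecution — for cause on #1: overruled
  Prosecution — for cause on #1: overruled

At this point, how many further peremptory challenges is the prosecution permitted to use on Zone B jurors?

2

Prosecution peremptories so far: #20, #11, #21, #23, #6 — 5 of 9 used, 4 left overall.
Against Zone B: #21, #6 — 2 used; per-zone cap 4 leaves 2.
Binding limit: min(4, 2) = 2.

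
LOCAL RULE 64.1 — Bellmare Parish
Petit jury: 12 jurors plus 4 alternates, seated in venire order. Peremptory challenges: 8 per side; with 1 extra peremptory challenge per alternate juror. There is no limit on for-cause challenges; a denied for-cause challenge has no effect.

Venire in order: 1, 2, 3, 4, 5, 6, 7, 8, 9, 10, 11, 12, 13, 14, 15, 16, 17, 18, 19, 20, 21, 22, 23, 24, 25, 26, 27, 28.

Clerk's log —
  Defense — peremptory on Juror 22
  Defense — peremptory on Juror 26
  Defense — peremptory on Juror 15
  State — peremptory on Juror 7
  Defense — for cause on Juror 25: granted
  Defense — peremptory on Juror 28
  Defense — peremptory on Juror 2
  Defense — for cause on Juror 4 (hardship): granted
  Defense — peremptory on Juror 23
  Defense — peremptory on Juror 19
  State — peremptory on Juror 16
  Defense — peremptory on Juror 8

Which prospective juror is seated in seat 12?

18

Removed: #2, #4, #7, #8, #15, #16, #19, #22, #23, #25, #26, #28.
Seating in order: seats 1–12 → #1, #3, #5, #6, #9, #10, #11, #12, #13, #14, #17, #18; alternates → #20, #21, #24, #27.
So seat 12 is #18.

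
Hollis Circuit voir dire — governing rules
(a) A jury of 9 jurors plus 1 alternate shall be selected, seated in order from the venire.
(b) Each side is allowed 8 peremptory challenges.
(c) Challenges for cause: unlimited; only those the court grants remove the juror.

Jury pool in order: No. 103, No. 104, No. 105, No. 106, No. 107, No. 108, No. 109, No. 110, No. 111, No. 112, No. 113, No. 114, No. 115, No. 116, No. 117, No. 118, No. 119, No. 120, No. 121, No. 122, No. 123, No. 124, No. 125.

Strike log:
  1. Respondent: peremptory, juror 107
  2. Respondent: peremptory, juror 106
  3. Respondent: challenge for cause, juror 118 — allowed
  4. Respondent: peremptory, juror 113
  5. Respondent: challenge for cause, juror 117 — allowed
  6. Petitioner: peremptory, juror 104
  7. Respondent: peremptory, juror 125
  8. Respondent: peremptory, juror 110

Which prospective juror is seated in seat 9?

Removed: #104, #106, #107, #110, #113, #117, #118, #125.
Seating in order: seats 1–9 → #103, #105, #108, #109, #111, #112, #114, #115, #116; alternates → #119.
So seat 9 is #116.

116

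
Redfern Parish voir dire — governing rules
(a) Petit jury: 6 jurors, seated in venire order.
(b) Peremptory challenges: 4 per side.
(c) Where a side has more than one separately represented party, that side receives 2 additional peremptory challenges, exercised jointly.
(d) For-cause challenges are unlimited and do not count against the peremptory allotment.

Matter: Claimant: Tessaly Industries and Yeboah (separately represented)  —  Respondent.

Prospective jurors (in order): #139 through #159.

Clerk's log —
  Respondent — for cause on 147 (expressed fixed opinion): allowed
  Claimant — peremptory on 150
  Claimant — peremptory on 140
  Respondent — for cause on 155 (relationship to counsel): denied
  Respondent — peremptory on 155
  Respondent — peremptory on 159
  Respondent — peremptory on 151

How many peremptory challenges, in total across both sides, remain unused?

Claimant allotment: 4 base + 2 multi-party = 6. Respondent allotment: 4.
Claimant peremptories used: #150, #140 — 2.
Respondent peremptories used: #155, #159, #151 — 3 (for-cause on #147, #155 don't count).
Remaining: (6 − 2) + (4 − 3) = 5.

5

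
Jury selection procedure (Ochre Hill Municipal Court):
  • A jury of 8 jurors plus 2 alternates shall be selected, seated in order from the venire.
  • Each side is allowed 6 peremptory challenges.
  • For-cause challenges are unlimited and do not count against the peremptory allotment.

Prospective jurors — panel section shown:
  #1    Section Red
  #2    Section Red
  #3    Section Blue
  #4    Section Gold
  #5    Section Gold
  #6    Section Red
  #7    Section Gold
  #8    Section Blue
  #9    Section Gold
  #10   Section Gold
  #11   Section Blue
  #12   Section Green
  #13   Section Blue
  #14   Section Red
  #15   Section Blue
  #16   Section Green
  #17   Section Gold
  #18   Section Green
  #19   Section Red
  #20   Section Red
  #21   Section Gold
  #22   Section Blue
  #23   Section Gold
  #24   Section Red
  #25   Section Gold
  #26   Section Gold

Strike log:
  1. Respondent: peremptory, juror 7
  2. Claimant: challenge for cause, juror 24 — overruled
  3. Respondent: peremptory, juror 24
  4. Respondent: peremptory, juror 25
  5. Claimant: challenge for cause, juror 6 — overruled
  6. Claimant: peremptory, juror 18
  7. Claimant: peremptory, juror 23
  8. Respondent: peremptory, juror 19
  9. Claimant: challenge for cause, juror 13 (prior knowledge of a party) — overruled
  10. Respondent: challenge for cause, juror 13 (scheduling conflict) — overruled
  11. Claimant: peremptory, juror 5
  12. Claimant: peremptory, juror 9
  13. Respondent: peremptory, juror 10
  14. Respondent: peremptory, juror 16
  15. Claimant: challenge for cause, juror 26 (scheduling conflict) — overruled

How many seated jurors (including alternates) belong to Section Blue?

4

Removed: #5, #7, #9, #10, #16, #18, #19, #23, #24, #25.
Seated (10 incl. alternates): #1, #2, #3, #4, #6, #8, #11, #12, #13, #14.
Of those, in Section Blue: #3, #8, #11, #13 → 4.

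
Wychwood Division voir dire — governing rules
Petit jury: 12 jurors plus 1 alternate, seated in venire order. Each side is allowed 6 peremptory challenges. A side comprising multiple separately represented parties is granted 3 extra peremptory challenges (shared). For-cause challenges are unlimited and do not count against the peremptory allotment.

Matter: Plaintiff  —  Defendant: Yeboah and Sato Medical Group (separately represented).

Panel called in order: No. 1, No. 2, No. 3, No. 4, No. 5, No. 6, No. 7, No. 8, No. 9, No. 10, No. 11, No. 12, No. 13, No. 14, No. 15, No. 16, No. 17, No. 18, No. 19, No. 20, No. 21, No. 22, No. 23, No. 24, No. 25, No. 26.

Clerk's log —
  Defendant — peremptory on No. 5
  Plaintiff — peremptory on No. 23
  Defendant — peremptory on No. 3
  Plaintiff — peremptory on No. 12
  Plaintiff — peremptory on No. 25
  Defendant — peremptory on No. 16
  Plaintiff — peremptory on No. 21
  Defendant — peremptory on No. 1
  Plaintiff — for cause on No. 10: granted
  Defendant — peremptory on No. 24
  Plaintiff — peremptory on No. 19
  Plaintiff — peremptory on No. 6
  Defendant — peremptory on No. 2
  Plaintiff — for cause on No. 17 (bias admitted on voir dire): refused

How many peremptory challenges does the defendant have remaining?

Defendant allotment: 6 base + 3 multi-party = 9.
Defendant peremptories used: #5, #3, #16, #1, #24, #2 — 6.
Remaining: 9 − 6 = 3.

3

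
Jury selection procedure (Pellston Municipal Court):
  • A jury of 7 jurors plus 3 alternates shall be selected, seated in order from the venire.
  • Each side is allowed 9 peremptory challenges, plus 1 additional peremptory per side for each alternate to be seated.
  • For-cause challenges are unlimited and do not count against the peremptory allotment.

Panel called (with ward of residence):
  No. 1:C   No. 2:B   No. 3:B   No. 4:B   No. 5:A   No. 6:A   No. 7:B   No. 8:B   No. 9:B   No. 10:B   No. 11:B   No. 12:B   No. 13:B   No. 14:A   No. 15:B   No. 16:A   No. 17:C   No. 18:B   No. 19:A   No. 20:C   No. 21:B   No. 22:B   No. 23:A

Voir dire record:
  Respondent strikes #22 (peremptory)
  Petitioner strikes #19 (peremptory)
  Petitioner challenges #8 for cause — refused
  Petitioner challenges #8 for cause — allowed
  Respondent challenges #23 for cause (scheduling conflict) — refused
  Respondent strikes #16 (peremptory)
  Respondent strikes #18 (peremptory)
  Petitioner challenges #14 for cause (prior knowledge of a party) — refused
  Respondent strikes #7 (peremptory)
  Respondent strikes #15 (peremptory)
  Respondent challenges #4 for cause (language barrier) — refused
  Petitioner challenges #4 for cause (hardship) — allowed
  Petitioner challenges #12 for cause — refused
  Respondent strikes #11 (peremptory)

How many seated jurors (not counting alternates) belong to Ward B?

4

Removed: #4, #7, #8, #11, #15, #16, #18, #19, #22.
Seated jurors 1–7: #1, #2, #3, #5, #6, #9, #10 (alternates #12, #13, #14 not counted).
Of those, in Ward B: #2, #3, #9, #10 → 4.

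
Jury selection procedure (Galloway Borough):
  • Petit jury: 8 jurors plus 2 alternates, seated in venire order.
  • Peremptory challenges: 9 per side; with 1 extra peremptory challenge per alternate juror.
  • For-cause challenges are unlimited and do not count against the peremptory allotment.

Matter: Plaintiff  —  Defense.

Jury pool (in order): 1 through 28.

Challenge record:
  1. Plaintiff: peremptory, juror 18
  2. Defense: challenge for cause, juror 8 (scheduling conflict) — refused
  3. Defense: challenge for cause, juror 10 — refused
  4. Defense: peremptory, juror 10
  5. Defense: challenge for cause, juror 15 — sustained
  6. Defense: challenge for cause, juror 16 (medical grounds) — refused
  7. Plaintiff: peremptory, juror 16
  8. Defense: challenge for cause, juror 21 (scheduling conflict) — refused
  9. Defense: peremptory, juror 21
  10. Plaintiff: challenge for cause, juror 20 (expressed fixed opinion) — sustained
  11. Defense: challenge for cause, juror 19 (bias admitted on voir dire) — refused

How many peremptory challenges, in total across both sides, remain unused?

18

Plaintiff allotment: 9 base + 1 × 2 alternates = 11. Defense allotment: 9 base + 1 × 2 alternates = 11.
Plaintiff peremptories used: #18, #16 — 2 (the for-cause on #20 doesn't count).
Defense peremptories used: #10, #21 — 2 (for-cause on #8, #10, #15, #16, #21, #19 don't count).
Remaining: (11 − 2) + (11 − 2) = 18.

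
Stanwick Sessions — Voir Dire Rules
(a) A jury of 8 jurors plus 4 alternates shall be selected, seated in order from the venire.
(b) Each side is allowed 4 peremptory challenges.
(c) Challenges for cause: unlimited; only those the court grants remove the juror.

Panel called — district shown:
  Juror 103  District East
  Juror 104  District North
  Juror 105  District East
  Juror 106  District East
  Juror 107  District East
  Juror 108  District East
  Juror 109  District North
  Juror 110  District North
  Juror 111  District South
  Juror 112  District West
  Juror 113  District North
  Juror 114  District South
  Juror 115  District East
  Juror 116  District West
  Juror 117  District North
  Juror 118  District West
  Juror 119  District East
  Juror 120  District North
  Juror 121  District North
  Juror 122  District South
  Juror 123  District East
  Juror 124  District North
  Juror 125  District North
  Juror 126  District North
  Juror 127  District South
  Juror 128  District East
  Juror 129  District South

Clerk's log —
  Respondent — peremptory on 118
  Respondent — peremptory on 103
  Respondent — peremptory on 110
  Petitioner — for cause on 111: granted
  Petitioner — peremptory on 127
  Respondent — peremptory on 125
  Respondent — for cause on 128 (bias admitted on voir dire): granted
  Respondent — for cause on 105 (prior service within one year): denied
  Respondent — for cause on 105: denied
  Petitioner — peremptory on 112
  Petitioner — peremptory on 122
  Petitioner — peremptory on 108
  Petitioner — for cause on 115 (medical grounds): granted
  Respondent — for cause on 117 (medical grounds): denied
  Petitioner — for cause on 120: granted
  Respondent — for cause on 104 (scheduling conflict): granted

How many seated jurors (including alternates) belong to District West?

1

Removed: #103, #104, #108, #110, #111, #112, #115, #118, #120, #122, #125, #127, #128.
Seated (12 incl. alternates): #105, #106, #107, #109, #113, #114, #116, #117, #119, #121, #123, #124.
Of those, in District West: #116 → 1.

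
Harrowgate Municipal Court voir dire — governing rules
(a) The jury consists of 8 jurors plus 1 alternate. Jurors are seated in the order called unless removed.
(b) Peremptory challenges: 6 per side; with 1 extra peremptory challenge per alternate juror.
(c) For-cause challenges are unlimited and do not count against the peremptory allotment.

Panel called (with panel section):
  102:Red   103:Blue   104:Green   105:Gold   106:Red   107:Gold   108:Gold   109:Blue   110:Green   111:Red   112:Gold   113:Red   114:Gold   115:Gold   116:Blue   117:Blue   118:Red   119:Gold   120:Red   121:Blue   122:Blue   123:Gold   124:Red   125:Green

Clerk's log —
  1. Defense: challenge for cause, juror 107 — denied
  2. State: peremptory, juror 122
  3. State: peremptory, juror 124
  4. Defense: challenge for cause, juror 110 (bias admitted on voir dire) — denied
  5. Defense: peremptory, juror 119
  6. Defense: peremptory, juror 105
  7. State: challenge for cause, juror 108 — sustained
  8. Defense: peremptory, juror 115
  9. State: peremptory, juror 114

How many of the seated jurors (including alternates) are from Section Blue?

Removed: #105, #108, #114, #115, #119, #122, #124.
Seated (9 incl. alternates): #102, #103, #104, #106, #107, #109, #110, #111, #112.
Of those, in Section Blue: #103, #109 → 2.

2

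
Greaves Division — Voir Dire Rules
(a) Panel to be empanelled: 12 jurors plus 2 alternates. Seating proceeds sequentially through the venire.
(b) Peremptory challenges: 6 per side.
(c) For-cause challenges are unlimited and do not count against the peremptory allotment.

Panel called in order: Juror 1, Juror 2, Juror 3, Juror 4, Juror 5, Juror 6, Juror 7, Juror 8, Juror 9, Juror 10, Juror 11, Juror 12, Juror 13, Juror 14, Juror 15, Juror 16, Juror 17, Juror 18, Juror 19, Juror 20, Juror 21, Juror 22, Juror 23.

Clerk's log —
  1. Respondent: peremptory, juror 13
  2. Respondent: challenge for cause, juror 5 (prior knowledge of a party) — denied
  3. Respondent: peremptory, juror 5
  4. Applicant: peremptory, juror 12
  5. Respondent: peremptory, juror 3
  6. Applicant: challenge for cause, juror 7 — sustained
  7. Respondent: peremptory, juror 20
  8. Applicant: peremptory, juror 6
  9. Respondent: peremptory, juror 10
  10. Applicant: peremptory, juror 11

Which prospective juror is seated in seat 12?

Removed: #3, #5, #6, #7, #10, #11, #12, #13, #20.
Filling seats in venire order through position 12: #1, #2, #4, #8, #9, #14, #15, #16, #17, #18, #19, #21.
So seat 12 is #21.

21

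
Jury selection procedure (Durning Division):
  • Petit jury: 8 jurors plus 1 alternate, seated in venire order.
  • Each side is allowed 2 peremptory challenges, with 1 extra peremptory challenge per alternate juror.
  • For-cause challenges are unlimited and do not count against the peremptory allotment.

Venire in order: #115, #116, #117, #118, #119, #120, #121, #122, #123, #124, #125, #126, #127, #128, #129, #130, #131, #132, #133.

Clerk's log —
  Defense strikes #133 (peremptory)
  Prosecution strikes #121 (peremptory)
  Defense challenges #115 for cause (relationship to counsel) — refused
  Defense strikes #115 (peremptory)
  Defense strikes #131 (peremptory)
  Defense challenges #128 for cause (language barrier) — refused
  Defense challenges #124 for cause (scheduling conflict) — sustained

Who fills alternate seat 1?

126

Removed: #115, #121, #124, #131, #133. (#128 stays — for-cause denied.)
Filling seats in venire order through position 9: #116, #117, #118, #119, #120, #122, #123, #125, #126.
So alternate 1 is #126.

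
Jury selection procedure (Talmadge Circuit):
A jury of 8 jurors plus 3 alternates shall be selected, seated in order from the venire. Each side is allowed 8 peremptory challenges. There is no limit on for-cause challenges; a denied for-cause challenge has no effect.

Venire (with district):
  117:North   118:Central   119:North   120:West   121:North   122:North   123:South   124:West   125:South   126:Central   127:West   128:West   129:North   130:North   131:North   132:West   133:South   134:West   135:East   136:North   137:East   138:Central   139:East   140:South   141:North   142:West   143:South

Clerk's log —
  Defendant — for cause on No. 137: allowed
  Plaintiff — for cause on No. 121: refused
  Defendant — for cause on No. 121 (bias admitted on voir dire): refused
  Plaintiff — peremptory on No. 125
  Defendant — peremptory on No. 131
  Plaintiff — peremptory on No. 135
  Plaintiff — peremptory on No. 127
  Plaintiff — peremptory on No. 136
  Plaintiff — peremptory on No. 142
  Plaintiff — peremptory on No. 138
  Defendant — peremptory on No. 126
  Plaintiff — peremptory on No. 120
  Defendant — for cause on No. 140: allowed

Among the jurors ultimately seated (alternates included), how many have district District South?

Removed: #120, #125, #126, #127, #131, #135, #136, #137, #138, #140, #142.
Seated (11 incl. alternates): #117, #118, #119, #121, #122, #123, #124, #128, #129, #130, #132.
Of those, in District South: #123 → 1.

1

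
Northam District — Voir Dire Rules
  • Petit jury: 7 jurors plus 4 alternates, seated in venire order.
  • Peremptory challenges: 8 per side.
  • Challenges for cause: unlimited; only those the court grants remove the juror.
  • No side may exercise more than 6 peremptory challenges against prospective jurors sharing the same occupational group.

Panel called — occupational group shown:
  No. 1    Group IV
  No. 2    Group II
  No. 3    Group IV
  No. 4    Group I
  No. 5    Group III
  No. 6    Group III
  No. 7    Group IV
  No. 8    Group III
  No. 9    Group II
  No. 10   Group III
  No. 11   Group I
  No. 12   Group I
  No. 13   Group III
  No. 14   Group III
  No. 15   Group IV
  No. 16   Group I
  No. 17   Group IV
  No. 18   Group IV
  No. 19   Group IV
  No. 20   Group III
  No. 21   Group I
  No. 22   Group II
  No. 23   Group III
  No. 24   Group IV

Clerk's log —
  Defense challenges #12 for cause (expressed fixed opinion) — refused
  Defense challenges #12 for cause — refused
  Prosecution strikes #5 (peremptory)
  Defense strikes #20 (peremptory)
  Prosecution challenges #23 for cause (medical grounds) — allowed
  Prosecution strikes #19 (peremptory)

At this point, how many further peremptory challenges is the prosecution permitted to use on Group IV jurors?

5

Prosecution peremptories so far: #5, #19 — 2 of 8 used, 6 left overall.
Against Group IV: #19 — 1 used; per-group cap 6 leaves 5.
Binding limit: min(6, 5) = 5.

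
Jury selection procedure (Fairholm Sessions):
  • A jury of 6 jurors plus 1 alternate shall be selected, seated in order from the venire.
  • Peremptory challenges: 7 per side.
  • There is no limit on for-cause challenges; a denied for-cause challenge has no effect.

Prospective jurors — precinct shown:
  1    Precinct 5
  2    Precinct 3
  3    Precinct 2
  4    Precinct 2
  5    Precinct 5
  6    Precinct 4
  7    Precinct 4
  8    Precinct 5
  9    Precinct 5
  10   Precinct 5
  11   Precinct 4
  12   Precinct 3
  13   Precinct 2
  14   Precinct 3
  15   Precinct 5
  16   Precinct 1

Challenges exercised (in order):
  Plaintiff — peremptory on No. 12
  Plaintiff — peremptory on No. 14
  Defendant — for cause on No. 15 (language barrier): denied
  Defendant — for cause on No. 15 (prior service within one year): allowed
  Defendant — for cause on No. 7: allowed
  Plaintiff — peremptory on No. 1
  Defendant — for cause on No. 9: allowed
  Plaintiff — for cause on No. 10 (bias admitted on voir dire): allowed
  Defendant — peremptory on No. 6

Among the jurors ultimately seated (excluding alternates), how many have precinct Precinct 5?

2

Removed: #1, #6, #7, #9, #10, #12, #14, #15.
Seated jurors 1–6: #2, #3, #4, #5, #8, #11 (alternates #13 not counted).
Of those, in Precinct 5: #5, #8 → 2.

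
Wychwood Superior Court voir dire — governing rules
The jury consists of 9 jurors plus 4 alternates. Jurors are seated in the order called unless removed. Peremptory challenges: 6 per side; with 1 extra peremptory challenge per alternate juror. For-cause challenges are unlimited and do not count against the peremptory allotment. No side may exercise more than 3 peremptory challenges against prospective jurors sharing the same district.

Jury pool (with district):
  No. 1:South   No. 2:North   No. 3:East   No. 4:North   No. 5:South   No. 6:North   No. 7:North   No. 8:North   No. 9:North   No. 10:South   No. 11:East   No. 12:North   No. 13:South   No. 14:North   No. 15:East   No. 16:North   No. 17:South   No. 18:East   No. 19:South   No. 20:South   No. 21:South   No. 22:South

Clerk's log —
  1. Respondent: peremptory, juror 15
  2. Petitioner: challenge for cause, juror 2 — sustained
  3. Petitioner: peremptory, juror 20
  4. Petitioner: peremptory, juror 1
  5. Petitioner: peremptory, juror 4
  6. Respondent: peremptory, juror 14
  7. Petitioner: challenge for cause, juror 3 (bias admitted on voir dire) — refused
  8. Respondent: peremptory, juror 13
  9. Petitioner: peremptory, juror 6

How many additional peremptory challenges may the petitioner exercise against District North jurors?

1

Petitioner peremptories so far: #20, #1, #4, #6 — 4 of 10 used, 6 left overall.
Against District North: #4, #6 — 2 used; per-district cap 3 leaves 1.
Binding limit: min(6, 1) = 1.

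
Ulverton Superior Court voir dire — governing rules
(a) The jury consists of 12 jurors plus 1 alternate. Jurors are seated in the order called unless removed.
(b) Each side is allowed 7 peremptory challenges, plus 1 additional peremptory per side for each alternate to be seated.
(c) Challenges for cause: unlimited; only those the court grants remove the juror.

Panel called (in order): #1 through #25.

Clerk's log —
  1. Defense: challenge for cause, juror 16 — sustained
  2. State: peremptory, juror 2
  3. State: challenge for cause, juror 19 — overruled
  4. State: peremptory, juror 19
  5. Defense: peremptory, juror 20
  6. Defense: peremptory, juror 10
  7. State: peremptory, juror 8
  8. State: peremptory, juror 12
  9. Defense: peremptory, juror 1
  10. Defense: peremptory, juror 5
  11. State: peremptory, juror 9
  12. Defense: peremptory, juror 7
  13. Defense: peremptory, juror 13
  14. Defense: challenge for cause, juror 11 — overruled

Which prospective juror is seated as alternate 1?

25

Removed: #1, #2, #5, #7, #8, #9, #10, #12, #13, #16, #19, #20. (#11 stays — for-cause denied.)
Filling seats in venire order through position 13: #3, #4, #6, #11, #14, #15, #17, #18, #21, #22, #23, #24, #25.
So alternate 1 is #25.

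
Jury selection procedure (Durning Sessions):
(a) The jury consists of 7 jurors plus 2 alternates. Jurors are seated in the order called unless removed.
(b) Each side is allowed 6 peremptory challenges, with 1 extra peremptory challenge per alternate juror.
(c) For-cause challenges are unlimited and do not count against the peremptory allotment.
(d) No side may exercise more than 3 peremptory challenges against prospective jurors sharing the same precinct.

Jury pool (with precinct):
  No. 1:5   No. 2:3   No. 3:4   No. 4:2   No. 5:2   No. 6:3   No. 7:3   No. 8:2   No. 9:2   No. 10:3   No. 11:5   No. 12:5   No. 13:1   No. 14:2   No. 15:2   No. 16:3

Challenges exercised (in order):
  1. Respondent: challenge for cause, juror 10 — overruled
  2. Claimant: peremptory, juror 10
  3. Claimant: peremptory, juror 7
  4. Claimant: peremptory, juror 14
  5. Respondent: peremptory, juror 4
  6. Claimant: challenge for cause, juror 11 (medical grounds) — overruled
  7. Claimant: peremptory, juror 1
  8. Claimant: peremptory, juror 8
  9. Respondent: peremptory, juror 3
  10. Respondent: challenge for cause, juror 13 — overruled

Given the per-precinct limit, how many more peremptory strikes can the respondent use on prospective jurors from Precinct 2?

2

Respondent peremptories so far: #4, #3 — 2 of 8 used, 6 left overall.
Against Precinct 2: #4 — 1 used; per-precinct cap 3 leaves 2.
Binding limit: min(6, 2) = 2.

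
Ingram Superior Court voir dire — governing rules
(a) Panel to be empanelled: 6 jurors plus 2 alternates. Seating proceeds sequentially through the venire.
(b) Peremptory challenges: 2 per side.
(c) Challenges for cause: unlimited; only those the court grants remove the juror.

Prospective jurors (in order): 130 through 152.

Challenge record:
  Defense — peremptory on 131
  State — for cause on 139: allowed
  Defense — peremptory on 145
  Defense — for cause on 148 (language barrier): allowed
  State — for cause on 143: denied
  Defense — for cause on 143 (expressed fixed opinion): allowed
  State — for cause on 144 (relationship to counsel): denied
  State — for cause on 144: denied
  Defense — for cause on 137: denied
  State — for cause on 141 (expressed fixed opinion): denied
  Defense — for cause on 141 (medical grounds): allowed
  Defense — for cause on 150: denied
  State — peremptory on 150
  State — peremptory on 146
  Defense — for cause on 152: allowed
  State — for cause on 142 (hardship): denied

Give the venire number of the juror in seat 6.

136

Removed: #131, #139, #141, #143, #145, #146, #148, #150, #152. (#137, #142, #144 stay — for-cause denied.)
Seating in order: seats 1–6 → #130, #132, #133, #134, #135, #136; alternates → #137, #138.
So seat 6 is #136.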